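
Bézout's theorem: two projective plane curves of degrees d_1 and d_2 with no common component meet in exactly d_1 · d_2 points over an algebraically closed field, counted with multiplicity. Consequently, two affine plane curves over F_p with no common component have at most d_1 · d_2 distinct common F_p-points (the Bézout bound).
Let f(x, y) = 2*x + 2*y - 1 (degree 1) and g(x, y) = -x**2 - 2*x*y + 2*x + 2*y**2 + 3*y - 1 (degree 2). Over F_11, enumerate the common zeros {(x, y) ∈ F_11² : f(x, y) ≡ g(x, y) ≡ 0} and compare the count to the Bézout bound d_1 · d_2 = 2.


Common zeros: {(1, 5), (4, 2)}; count = 2; Bézout bound = 2.

deg(f) = 1, deg(g) = 2, so Bézout bound = 2.
Scan x ∈ F_11. For each x, list the y ∈ F_11 with f(x, y) ≡ 0 and those with g(x, y) ≡ 0 (mod 11); the common zeros in that column are the intersection.
  x = 0: f ≡ 0 at y ∈ {6}; g ≡ 0 at y ∈ ∅; common: ∅.
  x = 1: f ≡ 0 at y ∈ {5}; g ≡ 0 at y ∈ {0, 5}; common: {5}.
  x = 2: f ≡ 0 at y ∈ {4}; g ≡ 0 at y ∈ {1, 5}; common: ∅.
  x = 3: f ≡ 0 at y ∈ {3}; g ≡ 0 at y ∈ ∅; common: ∅.
  x = 4: f ≡ 0 at y ∈ {2}; g ≡ 0 at y ∈ {2, 6}; common: {2}.
  x = 5: f ≡ 0 at y ∈ {1}; g ≡ 0 at y ∈ {2, 7}; common: ∅.
  x = 6: f ≡ 0 at y ∈ {0}; g ≡ 0 at y ∈ ∅; common: ∅.
  x = 7: f ≡ 0 at y ∈ {10}; g ≡ 0 at y ∈ ∅; common: ∅.
  x = 8: f ≡ 0 at y ∈ {9}; g ≡ 0 at y ∈ {6}; common: ∅.
  x = 9: f ≡ 0 at y ∈ {8}; g ≡ 0 at y ∈ {1}; common: ∅.
  x = 10: f ≡ 0 at y ∈ {7}; g ≡ 0 at y ∈ ∅; common: ∅.
Collecting: common zeros = {(1, 5), (4, 2)}, so the count is 2.
Comparison with the Bézout bound: 2 ≤ 2 = deg(f)·deg(g), as expected for curves with no common component (the bound is attained).


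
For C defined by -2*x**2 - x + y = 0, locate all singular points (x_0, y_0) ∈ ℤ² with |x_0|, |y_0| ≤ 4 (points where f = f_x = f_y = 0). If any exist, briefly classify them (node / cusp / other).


No singular points in the scanned grid; C is smooth there.

Compute partial derivatives:
  f_x = -4*x - 1.
  f_y = 1.
f_y = 1 is a nonzero constant, so f_y never vanishes: no point (x, y) can satisfy f = f_x = f_y = 0. In particular no (x, y) ∈ {−4, ..., 4}² is singular; the curve is smooth.


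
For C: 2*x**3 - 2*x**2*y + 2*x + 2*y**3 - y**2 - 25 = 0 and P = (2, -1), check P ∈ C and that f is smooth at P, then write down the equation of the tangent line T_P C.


Tangent line at P: 34*x - 68 = 0.

Step 1: f(2, -1) = 0, so P lies on C.
Step 2: partial derivatives
  f_x(x, y) = 6*x**2 - 4*x*y + 2, f_y(x, y) = -2*x**2 + 6*y**2 - 2*y.
  f_x(P) = 34, f_y(P) = 0 (gradient nonzero, so P is smooth).
Step 3: tangent line at P: 34·(x − 2) + 0·(y − -1) = 0.
Expanding: 34*x - 68 = 0.


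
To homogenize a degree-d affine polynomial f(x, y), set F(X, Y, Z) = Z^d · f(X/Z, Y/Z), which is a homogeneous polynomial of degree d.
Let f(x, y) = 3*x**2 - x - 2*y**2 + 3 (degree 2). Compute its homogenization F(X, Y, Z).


F(X, Y, Z) = 3*X**2 - X*Z - 2*Y**2 + 3*Z**2

deg(f) = 2.
Substitute x = X/Z, y = Y/Z into f, then multiply by Z^2.
  monomial 3·x^2·y^0 ↦ 3·X^2·Y^0·Z^0.
  monomial -1·x^1·y^0 ↦ -1·X^1·Y^0·Z^1.
  monomial -2·x^0·y^2 ↦ -2·X^0·Y^2·Z^0.
  monomial 3·x^0·y^0 ↦ 3·X^0·Y^0·Z^2.
Collecting: F(X, Y, Z) = 3*X**2 - X*Z - 2*Y**2 + 3*Z**2.


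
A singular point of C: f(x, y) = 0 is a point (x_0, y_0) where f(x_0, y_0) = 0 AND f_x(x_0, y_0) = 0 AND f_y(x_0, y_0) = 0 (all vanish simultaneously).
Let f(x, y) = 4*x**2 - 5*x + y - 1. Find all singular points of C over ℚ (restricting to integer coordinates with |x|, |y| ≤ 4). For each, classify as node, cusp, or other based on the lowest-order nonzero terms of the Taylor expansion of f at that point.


No singular points in the scanned grid; C is smooth there.

Compute partial derivatives:
  f_x = 8*x - 5.
  f_y = 1.
f_y = 1 is a nonzero constant, so f_y never vanishes: no point (x, y) can satisfy f = f_x = f_y = 0. In particular no (x, y) ∈ {−4, ..., 4}² is singular; the curve is smooth.


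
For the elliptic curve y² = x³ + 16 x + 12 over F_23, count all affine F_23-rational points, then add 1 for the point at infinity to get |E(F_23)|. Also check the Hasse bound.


Affine points = {(0, 9), (0, 14), (1, 11), (1, 12), (2, 11), (2, 12), (3, 8), (3, 15), (4, 5), (4, 18), (6, 5), (6, 18), (8, 10), (8, 13), (11, 1), (11, 22), (12, 0), (13, 5), (13, 18), (14, 6), (14, 17), (15, 4), (15, 19), (20, 11), (20, 12), (21, 8), (21, 15), (22, 8), (22, 15)}; affine count = 29; |E(F_23)| = 30.

Discriminant check: Δ ∝ 4a³ + 27b² = 4·16³ + 27·12² = 4·4096 + 27·144 ≡ 9 (mod 23). Nonzero ⇒ E is nonsingular.
For each x ∈ F_23, compute rhs = x³ + 16·x + 12 mod 23, then count y ∈ F_23 with y² ≡ rhs.
  x = 0: rhs = 12, matching y values: 9, 14 (2 points).
  x = 1: rhs = 6, matching y values: 11, 12 (2 points).
  x = 2: rhs = 6, matching y values: 11, 12 (2 points).
  x = 3: rhs = 18, matching y values: 8, 15 (2 points).
  x = 4: rhs = 2, matching y values: 5, 18 (2 points).
  x = 5: rhs = 10, matching y values: none (0 points).
  x = 6: rhs = 2, matching y values: 5, 18 (2 points).
  x = 7: rhs = 7, matching y values: none (0 points).
  x = 8: rhs = 8, matching y values: 10, 13 (2 points).
  x = 9: rhs = 11, matching y values: none (0 points).
  x = 10: rhs = 22, matching y values: none (0 points).
  x = 11: rhs = 1, matching y values: 1, 22 (2 points).
  x = 12: rhs = 0, matching y values: 0 (1 points).
  x = 13: rhs = 2, matching y values: 5, 18 (2 points).
  x = 14: rhs = 13, matching y values: 6, 17 (2 points).
  x = 15: rhs = 16, matching y values: 4, 19 (2 points).
  x = 16: rhs = 17, matching y values: none (0 points).
  x = 17: rhs = 22, matching y values: none (0 points).
  x = 18: rhs = 14, matching y values: none (0 points).
  x = 19: rhs = 22, matching y values: none (0 points).
  x = 20: rhs = 6, matching y values: 11, 12 (2 points).
  x = 21: rhs = 18, matching y values: 8, 15 (2 points).
  x = 22: rhs = 18, matching y values: 8, 15 (2 points).
Total affine count: 29.
Full point count |E(F_23)| = 29 + 1 = 30.
Hasse bound: |30 − (23+1)| = |6| = 6 ≤ 2√23 ≈ 9.5917 ✓.


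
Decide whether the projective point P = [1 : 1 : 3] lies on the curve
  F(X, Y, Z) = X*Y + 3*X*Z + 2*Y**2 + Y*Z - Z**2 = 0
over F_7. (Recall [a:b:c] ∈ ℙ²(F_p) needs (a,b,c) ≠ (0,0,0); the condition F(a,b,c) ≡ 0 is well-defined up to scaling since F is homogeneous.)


F(1,1,3) ≡ 6 (mod 7); P is NOT on the curve.

Evaluate F(1, 1, 3) term-by-term (mod 7).
  X*Y ↦ 1·1·1·1 = 1
  3*X*Z ↦ 3·1·1·3 = 9
  2*Y**2 ↦ 2·1·1·1 = 2
  Y*Z ↦ 1·1·1·3 = 3
  -Z**2 ↦ -1·1·1·9 = -9
Sum: F(1, 1, 3) = (1) + (9) + (2) + (3) + (-9) = 6.
Reducing mod 7: 6 ≡ 6 (mod 7).
Since F(a, b, c) ≡ 6 ≠ 0 (mod 7), P does NOT lie on the curve.


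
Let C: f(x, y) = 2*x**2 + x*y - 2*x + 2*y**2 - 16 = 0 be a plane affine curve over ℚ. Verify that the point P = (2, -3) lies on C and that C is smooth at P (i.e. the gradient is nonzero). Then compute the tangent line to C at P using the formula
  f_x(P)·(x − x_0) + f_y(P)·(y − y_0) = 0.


Tangent line at P: 3*x - 10*y - 36 = 0.

Step 1: f(2, -3) = 0, so P lies on C.
Step 2: partial derivatives
  f_x(x, y) = 4*x + y - 2, f_y(x, y) = x + 4*y.
  f_x(P) = 3, f_y(P) = -10 (gradient nonzero, so P is smooth).
Step 3: tangent line at P: 3·(x − 2) + -10·(y − -3) = 0.
Expanding: 3*x - 10*y - 36 = 0.


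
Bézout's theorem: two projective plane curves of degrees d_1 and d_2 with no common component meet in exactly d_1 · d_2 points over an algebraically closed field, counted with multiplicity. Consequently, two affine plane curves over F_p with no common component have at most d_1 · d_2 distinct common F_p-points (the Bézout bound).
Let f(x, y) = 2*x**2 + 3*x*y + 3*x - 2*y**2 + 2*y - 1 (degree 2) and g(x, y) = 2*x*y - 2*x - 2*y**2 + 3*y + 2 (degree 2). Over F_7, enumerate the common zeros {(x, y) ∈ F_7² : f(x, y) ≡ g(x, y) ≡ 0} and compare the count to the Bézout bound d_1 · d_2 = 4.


Common zeros: ∅; count = 0; Bézout bound = 4.

deg(f) = 2, deg(g) = 2, so Bézout bound = 4.
Scan x ∈ F_7. For each x, list the y ∈ F_7 with f(x, y) ≡ 0 and those with g(x, y) ≡ 0 (mod 7); the common zeros in that column are the intersection.
  x = 0: f ≡ 0 at y ∈ ∅; g ≡ 0 at y ∈ {2, 3}; common: ∅.
  x = 1: f ≡ 0 at y ∈ {1, 5}; g ≡ 0 at y ∈ {0, 6}; common: ∅.
  x = 2: f ≡ 0 at y ∈ {2}; g ≡ 0 at y ∈ ∅; common: ∅.
  x = 3: f ≡ 0 at y ∈ {1}; g ≡ 0 at y ∈ {4}; common: ∅.
  x = 4: f ≡ 0 at y ∈ {2, 5}; g ≡ 0 at y ∈ ∅; common: ∅.
  x = 5: f ≡ 0 at y ∈ ∅; g ≡ 0 at y ∈ {5}; common: ∅.
  x = 6: f ≡ 0 at y ∈ ∅; g ≡ 0 at y ∈ ∅; common: ∅.
Collecting: common zeros = ∅, so the count is 0.
Comparison with the Bézout bound: 0 ≤ 4 = deg(f)·deg(g), as expected for curves with no common component (the affine F_7-count falls short of the bound because intersections may lie at infinity, over extension fields, or carry multiplicity).


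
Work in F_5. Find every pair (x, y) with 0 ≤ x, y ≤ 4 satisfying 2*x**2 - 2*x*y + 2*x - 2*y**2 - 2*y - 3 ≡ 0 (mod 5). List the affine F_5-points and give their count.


Affine F_5-points: {(0, 2), (1, 1), (1, 2), (4, 1), (4, 4)}; count = 5.

For each of the 25 pairs (x, y) ∈ F_5², evaluate f(x, y) mod 5. Record the zeros.
  x = 0: [0↦2, 1↦3, 2↦0, 3↦3, 4↦2]  zeros at y ∈ {2}
  x = 1: [0↦1, 1↦0, 2↦0, 3↦1, 4↦3]  zeros at y ∈ {1, 2}
  x = 2: [0↦4, 1↦1, 2↦4, 3↦3, 4↦3]  zeros at y ∈ ∅
  x = 3: [0↦1, 1↦1, 2↦2, 3↦4, 4↦2]  zeros at y ∈ ∅
  x = 4: [0↦2, 1↦0, 2↦4, 3↦4, 4↦0]  zeros at y ∈ {1, 4}
Collecting zeros: affine points = {(0, 2), (1, 1), (1, 2), (4, 1), (4, 4)}.
Total count |C(F_5)_aff| = 5.


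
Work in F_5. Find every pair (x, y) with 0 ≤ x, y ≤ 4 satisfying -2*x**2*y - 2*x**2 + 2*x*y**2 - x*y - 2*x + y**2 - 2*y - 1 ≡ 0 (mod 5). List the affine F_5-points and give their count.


Affine F_5-points: {(1, 0), (2, 1), (3, 0), (3, 4), (4, 1)}; count = 5.

For each of the 25 pairs (x, y) ∈ F_5², evaluate f(x, y) mod 5. Record the zeros.
  x = 0: [0↦4, 1↦3, 2↦4, 3↦2, 4↦2]  zeros at y ∈ ∅
  x = 1: [0↦0, 1↦3, 2↦2, 3↦2, 4↦3]  zeros at y ∈ {0}
  x = 2: [0↦2, 1↦0, 2↦3, 3↦1, 4↦4]  zeros at y ∈ {1}
  x = 3: [0↦0, 1↦4, 2↦2, 3↦4, 4↦0]  zeros at y ∈ {0, 4}
  x = 4: [0↦4, 1↦0, 2↦4, 3↦1, 4↦1]  zeros at y ∈ {1}
Collecting zeros: affine points = {(1, 0), (2, 1), (3, 0), (3, 4), (4, 1)}.
Total count |C(F_5)_aff| = 5.


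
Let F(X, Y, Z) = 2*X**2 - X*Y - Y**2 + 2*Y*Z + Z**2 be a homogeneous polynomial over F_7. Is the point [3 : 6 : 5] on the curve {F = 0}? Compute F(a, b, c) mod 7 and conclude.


F(3,6,5) ≡ 0 (mod 7); P is on the curve.

Evaluate F(3, 6, 5) term-by-term (mod 7).
  2*X**2 ↦ 2·9·1·1 = 18
  -X*Y ↦ -1·3·6·1 = -18
  -Y**2 ↦ -1·1·36·1 = -36
  2*Y*Z ↦ 2·1·6·5 = 60
  Z**2 ↦ 1·1·1·25 = 25
Sum: F(3, 6, 5) = (18) + (-18) + (-36) + (60) + (25) = 49.
Reducing mod 7: 49 ≡ 0 (mod 7).
Since F(a, b, c) ≡ 0 (mod 7), P lies on the curve.


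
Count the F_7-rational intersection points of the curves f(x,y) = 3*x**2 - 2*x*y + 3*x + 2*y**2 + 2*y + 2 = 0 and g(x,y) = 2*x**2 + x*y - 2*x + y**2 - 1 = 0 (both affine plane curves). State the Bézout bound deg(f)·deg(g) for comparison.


Common zeros: ∅; count = 0; Bézout bound = 4.

deg(f) = 2, deg(g) = 2, so Bézout bound = 4.
Scan x ∈ F_7. For each x, list the y ∈ F_7 with f(x, y) ≡ 0 and those with g(x, y) ≡ 0 (mod 7); the common zeros in that column are the intersection.
  x = 0: f ≡ 0 at y ∈ {2, 4}; g ≡ 0 at y ∈ {1, 6}; common: ∅.
  x = 1: f ≡ 0 at y ∈ ∅; g ≡ 0 at y ∈ ∅; common: ∅.
  x = 2: f ≡ 0 at y ∈ ∅; g ≡ 0 at y ∈ ∅; common: ∅.
  x = 3: f ≡ 0 at y ∈ ∅; g ≡ 0 at y ∈ {2}; common: ∅.
  x = 4: f ≡ 0 at y ∈ {4, 6}; g ≡ 0 at y ∈ {1, 2}; common: ∅.
  x = 5: f ≡ 0 at y ∈ {2}; g ≡ 0 at y ∈ {3, 6}; common: ∅.
  x = 6: f ≡ 0 at y ∈ {6}; g ≡ 0 at y ∈ ∅; common: ∅.
Collecting: common zeros = ∅, so the count is 0.
Comparison with the Bézout bound: 0 ≤ 4 = deg(f)·deg(g), as expected for curves with no common component (the affine F_7-count falls short of the bound because intersections may lie at infinity, over extension fields, or carry multiplicity).


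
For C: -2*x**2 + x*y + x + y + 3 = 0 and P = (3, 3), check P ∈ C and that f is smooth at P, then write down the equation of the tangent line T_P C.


Tangent line at P: -8*x + 4*y + 12 = 0.

Step 1: f(3, 3) = 0, so P lies on C.
Step 2: partial derivatives
  f_x(x, y) = -4*x + y + 1, f_y(x, y) = x + 1.
  f_x(P) = -8, f_y(P) = 4 (gradient nonzero, so P is smooth).
Step 3: tangent line at P: -8·(x − 3) + 4·(y − 3) = 0.
Expanding: -8*x + 4*y + 12 = 0.


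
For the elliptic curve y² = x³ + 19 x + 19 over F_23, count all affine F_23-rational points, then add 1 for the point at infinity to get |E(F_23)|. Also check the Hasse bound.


Affine points = {(1, 4), (1, 19), (5, 3), (5, 20), (6, 2), (6, 21), (7, 9), (7, 14), (8, 4), (8, 19), (10, 6), (10, 17), (11, 8), (11, 15), (13, 5), (13, 18), (14, 4), (14, 19), (16, 7), (16, 16), (18, 11), (18, 12), (20, 2), (20, 21)}; affine count = 24; |E(F_23)| = 25.

Discriminant check: Δ ∝ 4a³ + 27b² = 4·19³ + 27·19² = 4·6859 + 27·361 ≡ 15 (mod 23). Nonzero ⇒ E is nonsingular.
For each x ∈ F_23, compute rhs = x³ + 19·x + 19 mod 23, then count y ∈ F_23 with y² ≡ rhs.
  x = 0: rhs = 19, matching y values: none (0 points).
  x = 1: rhs = 16, matching y values: 4, 19 (2 points).
  x = 2: rhs = 19, matching y values: none (0 points).
  x = 3: rhs = 11, matching y values: none (0 points).
  x = 4: rhs = 21, matching y values: none (0 points).
  x = 5: rhs = 9, matching y values: 3, 20 (2 points).
  x = 6: rhs = 4, matching y values: 2, 21 (2 points).
  x = 7: rhs = 12, matching y values: 9, 14 (2 points).
  x = 8: rhs = 16, matching y values: 4, 19 (2 points).
  x = 9: rhs = 22, matching y values: none (0 points).
  x = 10: rhs = 13, matching y values: 6, 17 (2 points).
  x = 11: rhs = 18, matching y values: 8, 15 (2 points).
  x = 12: rhs = 20, matching y values: none (0 points).
  x = 13: rhs = 2, matching y values: 5, 18 (2 points).
  x = 14: rhs = 16, matching y values: 4, 19 (2 points).
  x = 15: rhs = 22, matching y values: none (0 points).
  x = 16: rhs = 3, matching y values: 7, 16 (2 points).
  x = 17: rhs = 11, matching y values: none (0 points).
  x = 18: rhs = 6, matching y values: 11, 12 (2 points).
  x = 19: rhs = 17, matching y values: none (0 points).
  x = 20: rhs = 4, matching y values: 2, 21 (2 points).
  x = 21: rhs = 19, matching y values: none (0 points).
  x = 22: rhs = 22, matching y values: none (0 points).
Total affine count: 24.
Full point count |E(F_23)| = 24 + 1 = 25.
Hasse bound: |25 − (23+1)| = |1| = 1 ≤ 2√23 ≈ 9.5917 ✓.


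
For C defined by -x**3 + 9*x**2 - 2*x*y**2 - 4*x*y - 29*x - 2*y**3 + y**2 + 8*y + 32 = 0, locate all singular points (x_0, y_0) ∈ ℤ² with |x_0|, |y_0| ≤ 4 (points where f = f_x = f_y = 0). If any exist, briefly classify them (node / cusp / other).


Singular points: {(3, -1)}; classification: cusp.

Compute partial derivatives:
  f_x = -3*x**2 + 18*x - 2*y**2 - 4*y - 29.
  f_y = -4*x*y - 4*x - 6*y**2 + 2*y + 8.
Scan x_0 ∈ {−4, ..., 4}. For each x_0, f_y(x_0, y) is a polynomial in y; find its integer roots y ∈ {−4, ..., 4}, then test f_x and f at those candidates.
  x = -4: f_y(-4, y) = -6*y**2 + 18*y + 24; vanishes at y ∈ {-1, 4}. (-4, -1): f_x = -147 ≠ 0; (-4, 4): f_x = -197 ≠ 0.
  x = -3: f_y(-3, y) = -6*y**2 + 14*y + 20; vanishes at y ∈ {-1}. (-3, -1): f_x = -108 ≠ 0.
  x = -2: f_y(-2, y) = -6*y**2 + 10*y + 16; vanishes at y ∈ {-1}. (-2, -1): f_x = -75 ≠ 0.
  x = -1: f_y(-1, y) = -6*y**2 + 6*y + 12; vanishes at y ∈ {-1, 2}. (-1, -1): f_x = -48 ≠ 0; (-1, 2): f_x = -66 ≠ 0.
  x = 0: f_y(0, y) = -6*y**2 + 2*y + 8; vanishes at y ∈ {-1}. (0, -1): f_x = -27 ≠ 0.
  x = 1: f_y(1, y) = -6*y**2 - 2*y + 4; vanishes at y ∈ {-1}. (1, -1): f_x = -12 ≠ 0.
  x = 2: f_y(2, y) = -6*y**2 - 6*y; vanishes at y ∈ {-1, 0}. (2, -1): f_x = -3 ≠ 0; (2, 0): f_x = -5 ≠ 0.
  x = 3: f_y(3, y) = -6*y**2 - 10*y - 4; vanishes at y ∈ {-1}. (3, -1): f_x = 0, f = 0 — SINGULAR.
  x = 4: f_y(4, y) = -6*y**2 - 14*y - 8; vanishes at y ∈ {-1}. (4, -1): f_x = -3 ≠ 0.
Only singular point on the grid: (3, -1).
Classify: substitute x = 3 + u, y = -1 + v and expand: f = -u**3 - 2*u*v**2 - 2*v**3 + v**2.
No constant or linear terms (consistent with a singular point). Quadratic part: v**2. Cubic part: -u**3 - 2*u*v**2 - 2*v**3.
The quadratic part v**2 is a perfect square, so there is a single (double) tangent line v = 0, i.e. y = -1. Restricting the cubic part to that line (v = 0) leaves -u**3 ≠ 0, so f is not divisible by v and the branch is v² ≈ u**3 to lowest order — this is a cusp.
Classification: cusp.


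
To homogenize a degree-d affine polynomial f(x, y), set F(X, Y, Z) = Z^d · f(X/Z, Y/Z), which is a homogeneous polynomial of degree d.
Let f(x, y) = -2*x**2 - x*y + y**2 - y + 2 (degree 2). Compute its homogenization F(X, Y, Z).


F(X, Y, Z) = -2*X**2 - X*Y + Y**2 - Y*Z + 2*Z**2

deg(f) = 2.
Substitute x = X/Z, y = Y/Z into f, then multiply by Z^2.
  monomial -2·x^2·y^0 ↦ -2·X^2·Y^0·Z^0.
  monomial -1·x^1·y^1 ↦ -1·X^1·Y^1·Z^0.
  monomial 1·x^0·y^2 ↦ 1·X^0·Y^2·Z^0.
  monomial -1·x^0·y^1 ↦ -1·X^0·Y^1·Z^1.
  monomial 2·x^0·y^0 ↦ 2·X^0·Y^0·Z^2.
Collecting: F(X, Y, Z) = -2*X**2 - X*Y + Y**2 - Y*Z + 2*Z**2.


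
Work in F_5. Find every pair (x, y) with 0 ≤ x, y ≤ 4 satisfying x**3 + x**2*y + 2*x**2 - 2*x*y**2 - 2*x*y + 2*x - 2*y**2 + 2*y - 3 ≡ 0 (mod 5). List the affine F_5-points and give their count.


Affine F_5-points: {(0, 3), (3, 1), (3, 4)}; count = 3.

For each of the 25 pairs (x, y) ∈ F_5², evaluate f(x, y) mod 5. Record the zeros.
  x = 0: [0↦2, 1↦2, 2↦3, 3↦0, 4↦3]  zeros at y ∈ {3}
  x = 1: [0↦2, 1↦4, 2↦3, 3↦4, 4↦2]  zeros at y ∈ ∅
  x = 2: [0↦2, 1↦3, 2↦2, 3↦4, 4↦4]  zeros at y ∈ ∅
  x = 3: [0↦3, 1↦0, 2↦1, 3↦1, 4↦0]  zeros at y ∈ {1, 4}
  x = 4: [0↦1, 1↦1, 2↦1, 3↦1, 4↦1]  zeros at y ∈ ∅
Collecting zeros: affine points = {(0, 3), (3, 1), (3, 4)}.
Total count |C(F_5)_aff| = 3.


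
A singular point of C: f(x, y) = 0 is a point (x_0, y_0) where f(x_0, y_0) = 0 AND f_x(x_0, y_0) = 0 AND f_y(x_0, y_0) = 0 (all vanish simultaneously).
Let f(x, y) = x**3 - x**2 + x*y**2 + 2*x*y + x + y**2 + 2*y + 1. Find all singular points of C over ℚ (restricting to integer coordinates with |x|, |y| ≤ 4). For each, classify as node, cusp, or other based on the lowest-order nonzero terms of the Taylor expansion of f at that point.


Singular points: {(0, -1)}; classification: node.

Compute partial derivatives:
  f_x = 3*x**2 - 2*x + y**2 + 2*y + 1.
  f_y = 2*x*y + 2*x + 2*y + 2.
Scan x_0 ∈ {−4, ..., 4}. For each x_0, f_y(x_0, y) is a polynomial in y; find its integer roots y ∈ {−4, ..., 4}, then test f_x and f at those candidates.
  x = -4: f_y(-4, y) = -6*y - 6; vanishes at y ∈ {-1}. (-4, -1): f_x = 56 ≠ 0.
  x = -3: f_y(-3, y) = -4*y - 4; vanishes at y ∈ {-1}. (-3, -1): f_x = 33 ≠ 0.
  x = -2: f_y(-2, y) = -2*y - 2; vanishes at y ∈ {-1}. (-2, -1): f_x = 16 ≠ 0.
  x = -1: f_y(-1, y) = 0; vanishes at y ∈ {-4, -3, -2, -1, 0, 1, 2, 3, 4}. (-1, -4): f_x = 14 ≠ 0; (-1, -3): f_x = 9 ≠ 0; (-1, -2): f_x = 6 ≠ 0; (-1, -1): f_x = 5 ≠ 0; (-1, 0): f_x = 6 ≠ 0; (-1, 1): f_x = 9 ≠ 0; (-1, 2): f_x = 14 ≠ 0; (-1, 3): f_x = 21 ≠ 0; (-1, 4): f_x = 30 ≠ 0.
  x = 0: f_y(0, y) = 2*y + 2; vanishes at y ∈ {-1}. (0, -1): f_x = 0, f = 0 — SINGULAR.
  x = 1: f_y(1, y) = 4*y + 4; vanishes at y ∈ {-1}. (1, -1): f_x = 1 ≠ 0.
  x = 2: f_y(2, y) = 6*y + 6; vanishes at y ∈ {-1}. (2, -1): f_x = 8 ≠ 0.
  x = 3: f_y(3, y) = 8*y + 8; vanishes at y ∈ {-1}. (3, -1): f_x = 21 ≠ 0.
  x = 4: f_y(4, y) = 10*y + 10; vanishes at y ∈ {-1}. (4, -1): f_x = 40 ≠ 0.
Only singular point on the grid: (0, -1).
Classify: substitute x = 0 + u, y = -1 + v and expand: f = u**3 - u**2 + u*v**2 + v**2.
No constant or linear terms (consistent with a singular point). Quadratic part: -u**2 + v**2. Cubic part: u**3 + u*v**2.
The quadratic part v**2 - u**2 = (v − u)(v + u) splits into two distinct linear factors, so there are two distinct tangent lines y − -1 = ±(x − 0) — this is a node (ordinary double point).
Classification: node.


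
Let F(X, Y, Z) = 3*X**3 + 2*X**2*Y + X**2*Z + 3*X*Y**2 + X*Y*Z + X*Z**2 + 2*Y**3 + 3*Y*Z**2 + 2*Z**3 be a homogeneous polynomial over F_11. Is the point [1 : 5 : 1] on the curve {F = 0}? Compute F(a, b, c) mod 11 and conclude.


F(1,5,1) ≡ 10 (mod 11); P is NOT on the curve.

Evaluate F(1, 5, 1) term-by-term (mod 11).
  3*X**3 ↦ 3·1·1·1 = 3
  2*X**2*Y ↦ 2·1·5·1 = 10
  X**2*Z ↦ 1·1·1·1 = 1
  3*X*Y**2 ↦ 3·1·25·1 = 75
  X*Y*Z ↦ 1·1·5·1 = 5
  X*Z**2 ↦ 1·1·1·1 = 1
  2*Y**3 ↦ 2·1·125·1 = 250
  3*Y*Z**2 ↦ 3·1·5·1 = 15
  2*Z**3 ↦ 2·1·1·1 = 2
Sum: F(1, 5, 1) = (3) + (10) + (1) + (75) + (5) + (1) + (250) + (15) + (2) = 362.
Reducing mod 11: 362 ≡ 10 (mod 11).
Since F(a, b, c) ≡ 10 ≠ 0 (mod 11), P does NOT lie on the curve.


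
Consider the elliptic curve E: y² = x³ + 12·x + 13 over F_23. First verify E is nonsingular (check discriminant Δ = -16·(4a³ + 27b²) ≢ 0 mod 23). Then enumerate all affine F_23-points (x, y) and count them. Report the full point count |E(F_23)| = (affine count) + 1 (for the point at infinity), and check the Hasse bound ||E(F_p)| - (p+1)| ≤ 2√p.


Affine points = {(0, 6), (0, 17), (1, 7), (1, 16), (6, 5), (6, 18), (7, 7), (7, 16), (8, 0), (10, 11), (10, 12), (11, 2), (11, 21), (14, 2), (14, 21), (15, 7), (15, 16), (16, 0), (17, 1), (17, 22), (18, 9), (18, 14), (19, 4), (19, 19), (21, 2), (21, 21), (22, 0)}; affine count = 27; |E(F_23)| = 28.

Discriminant check: Δ ∝ 4a³ + 27b² = 4·12³ + 27·13² = 4·1728 + 27·169 ≡ 21 (mod 23). Nonzero ⇒ E is nonsingular.
For each x ∈ F_23, compute rhs = x³ + 12·x + 13 mod 23, then count y ∈ F_23 with y² ≡ rhs.
  x = 0: rhs = 13, matching y values: 6, 17 (2 points).
  x = 1: rhs = 3, matching y values: 7, 16 (2 points).
  x = 2: rhs = 22, matching y values: none (0 points).
  x = 3: rhs = 7, matching y values: none (0 points).
  x = 4: rhs = 10, matching y values: none (0 points).
  x = 5: rhs = 14, matching y values: none (0 points).
  x = 6: rhs = 2, matching y values: 5, 18 (2 points).
  x = 7: rhs = 3, matching y values: 7, 16 (2 points).
  x = 8: rhs = 0, matching y values: 0 (1 points).
  x = 9: rhs = 22, matching y values: none (0 points).
  x = 10: rhs = 6, matching y values: 11, 12 (2 points).
  x = 11: rhs = 4, matching y values: 2, 21 (2 points).
  x = 12: rhs = 22, matching y values: none (0 points).
  x = 13: rhs = 20, matching y values: none (0 points).
  x = 14: rhs = 4, matching y values: 2, 21 (2 points).
  x = 15: rhs = 3, matching y values: 7, 16 (2 points).
  x = 16: rhs = 0, matching y values: 0 (1 points).
  x = 17: rhs = 1, matching y values: 1, 22 (2 points).
  x = 18: rhs = 12, matching y values: 9, 14 (2 points).
  x = 19: rhs = 16, matching y values: 4, 19 (2 points).
  x = 20: rhs = 19, matching y values: none (0 points).
  x = 21: rhs = 4, matching y values: 2, 21 (2 points).
  x = 22: rhs = 0, matching y values: 0 (1 points).
Total affine count: 27.
Full point count |E(F_23)| = 27 + 1 = 28.
Hasse bound: |28 − (23+1)| = |4| = 4 ≤ 2√23 ≈ 9.5917 ✓.


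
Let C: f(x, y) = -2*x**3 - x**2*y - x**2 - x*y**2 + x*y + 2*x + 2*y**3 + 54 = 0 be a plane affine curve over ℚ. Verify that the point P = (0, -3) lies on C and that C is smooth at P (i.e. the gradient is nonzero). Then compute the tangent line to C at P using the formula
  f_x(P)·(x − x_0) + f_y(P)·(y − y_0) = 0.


Tangent line at P: -10*x + 54*y + 162 = 0.

Step 1: f(0, -3) = 0, so P lies on C.
Step 2: partial derivatives
  f_x(x, y) = -6*x**2 - 2*x*y - 2*x - y**2 + y + 2, f_y(x, y) = -x**2 - 2*x*y + x + 6*y**2.
  f_x(P) = -10, f_y(P) = 54 (gradient nonzero, so P is smooth).
Step 3: tangent line at P: -10·(x − 0) + 54·(y − -3) = 0.
Expanding: -10*x + 54*y + 162 = 0.


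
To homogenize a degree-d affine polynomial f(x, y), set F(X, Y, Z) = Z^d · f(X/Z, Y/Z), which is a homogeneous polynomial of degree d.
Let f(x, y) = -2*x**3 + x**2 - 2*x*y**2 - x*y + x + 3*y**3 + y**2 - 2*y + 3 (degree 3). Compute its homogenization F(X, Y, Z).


F(X, Y, Z) = -2*X**3 + X**2*Z - 2*X*Y**2 - X*Y*Z + X*Z**2 + 3*Y**3 + Y**2*Z - 2*Y*Z**2 + 3*Z**3

deg(f) = 3.
Substitute x = X/Z, y = Y/Z into f, then multiply by Z^3.
  monomial -2·x^3·y^0 ↦ -2·X^3·Y^0·Z^0.
  monomial 1·x^2·y^0 ↦ 1·X^2·Y^0·Z^1.
  monomial -2·x^1·y^2 ↦ -2·X^1·Y^2·Z^0.
  monomial -1·x^1·y^1 ↦ -1·X^1·Y^1·Z^1.
  monomial 1·x^1·y^0 ↦ 1·X^1·Y^0·Z^2.
  monomial 3·x^0·y^3 ↦ 3·X^0·Y^3·Z^0.
  monomial 1·x^0·y^2 ↦ 1·X^0·Y^2·Z^1.
  monomial -2·x^0·y^1 ↦ -2·X^0·Y^1·Z^2.
  monomial 3·x^0·y^0 ↦ 3·X^0·Y^0·Z^3.
Collecting: F(X, Y, Z) = -2*X**3 + X**2*Z - 2*X*Y**2 - X*Y*Z + X*Z**2 + 3*Y**3 + Y**2*Z - 2*Y*Z**2 + 3*Z**3.


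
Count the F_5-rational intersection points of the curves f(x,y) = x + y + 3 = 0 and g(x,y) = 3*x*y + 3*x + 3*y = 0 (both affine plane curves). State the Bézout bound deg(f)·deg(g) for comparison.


Common zeros: ∅; count = 0; Bézout bound = 2.

deg(f) = 1, deg(g) = 2, so Bézout bound = 2.
Scan x ∈ F_5. For each x, list the y ∈ F_5 with f(x, y) ≡ 0 and those with g(x, y) ≡ 0 (mod 5); the common zeros in that column are the intersection.
  x = 0: f ≡ 0 at y ∈ {2}; g ≡ 0 at y ∈ {0}; common: ∅.
  x = 1: f ≡ 0 at y ∈ {1}; g ≡ 0 at y ∈ {2}; common: ∅.
  x = 2: f ≡ 0 at y ∈ {0}; g ≡ 0 at y ∈ {1}; common: ∅.
  x = 3: f ≡ 0 at y ∈ {4}; g ≡ 0 at y ∈ {3}; common: ∅.
  x = 4: f ≡ 0 at y ∈ {3}; g ≡ 0 at y ∈ ∅; common: ∅.
Collecting: common zeros = ∅, so the count is 0.
Comparison with the Bézout bound: 0 ≤ 2 = deg(f)·deg(g), as expected for curves with no common component (the affine F_5-count falls short of the bound because intersections may lie at infinity, over extension fields, or carry multiplicity).


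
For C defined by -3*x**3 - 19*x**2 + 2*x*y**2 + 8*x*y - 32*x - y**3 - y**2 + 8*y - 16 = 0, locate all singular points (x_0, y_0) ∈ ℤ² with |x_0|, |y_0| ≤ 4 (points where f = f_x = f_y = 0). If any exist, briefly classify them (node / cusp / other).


Singular points: {(-2, -2)}; classification: node.

Compute partial derivatives:
  f_x = -9*x**2 - 38*x + 2*y**2 + 8*y - 32.
  f_y = 4*x*y + 8*x - 3*y**2 - 2*y + 8.
Scan x_0 ∈ {−4, ..., 4}. For each x_0, f_y(x_0, y) is a polynomial in y; find its integer roots y ∈ {−4, ..., 4}, then test f_x and f at those candidates.
  x = -4: f_y(-4, y) = -3*y**2 - 18*y - 24; vanishes at y ∈ {-4, -2}. (-4, -4): f_x = -24 ≠ 0; (-4, -2): f_x = -32 ≠ 0.
  x = -3: f_y(-3, y) = -3*y**2 - 14*y - 16; vanishes at y ∈ {-2}. (-3, -2): f_x = -7 ≠ 0.
  x = -2: f_y(-2, y) = -3*y**2 - 10*y - 8; vanishes at y ∈ {-2}. (-2, -2): f_x = 0, f = 0 — SINGULAR.
  x = -1: f_y(-1, y) = -3*y**2 - 6*y; vanishes at y ∈ {-2, 0}. (-1, -2): f_x = -11 ≠ 0; (-1, 0): f_x = -3 ≠ 0.
  x = 0: f_y(0, y) = -3*y**2 - 2*y + 8; vanishes at y ∈ {-2}. (0, -2): f_x = -40 ≠ 0.
  x = 1: f_y(1, y) = -3*y**2 + 2*y + 16; vanishes at y ∈ {-2}. (1, -2): f_x = -87 ≠ 0.
  x = 2: f_y(2, y) = -3*y**2 + 6*y + 24; vanishes at y ∈ {-2, 4}. (2, -2): f_x = -152 ≠ 0; (2, 4): f_x = -80 ≠ 0.
  x = 3: f_y(3, y) = -3*y**2 + 10*y + 32; vanishes at y ∈ {-2}. (3, -2): f_x = -235 ≠ 0.
  x = 4: f_y(4, y) = -3*y**2 + 14*y + 40; vanishes at y ∈ {-2}. (4, -2): f_x = -336 ≠ 0.
Only singular point on the grid: (-2, -2).
Classify: substitute x = -2 + u, y = -2 + v and expand: f = -3*u**3 - u**2 + 2*u*v**2 - v**3 + v**2.
No constant or linear terms (consistent with a singular point). Quadratic part: -u**2 + v**2. Cubic part: -3*u**3 + 2*u*v**2 - v**3.
The quadratic part v**2 - u**2 = (v − u)(v + u) splits into two distinct linear factors, so there are two distinct tangent lines y − -2 = ±(x − -2) — this is a node (ordinary double point).
Classification: node.


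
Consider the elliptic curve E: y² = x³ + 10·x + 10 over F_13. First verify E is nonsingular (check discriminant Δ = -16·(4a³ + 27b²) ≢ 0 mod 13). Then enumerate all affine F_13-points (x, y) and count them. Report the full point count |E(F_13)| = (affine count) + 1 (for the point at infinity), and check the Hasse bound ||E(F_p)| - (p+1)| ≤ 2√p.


Affine points = {(0, 6), (0, 7), (2, 5), (2, 8), (4, 6), (4, 7), (5, 4), (5, 9), (6, 0), (8, 2), (8, 11), (9, 6), (9, 7), (12, 5), (12, 8)}; affine count = 15; |E(F_13)| = 16.

Discriminant check: Δ ∝ 4a³ + 27b² = 4·10³ + 27·10² = 4·1000 + 27·100 ≡ 5 (mod 13). Nonzero ⇒ E is nonsingular.
For each x ∈ F_13, compute rhs = x³ + 10·x + 10 mod 13, then count y ∈ F_13 with y² ≡ rhs.
  x = 0: rhs = 10, matching y values: 6, 7 (2 points).
  x = 1: rhs = 8, matching y values: none (0 points).
  x = 2: rhs = 12, matching y values: 5, 8 (2 points).
  x = 3: rhs = 2, matching y values: none (0 points).
  x = 4: rhs = 10, matching y values: 6, 7 (2 points).
  x = 5: rhs = 3, matching y values: 4, 9 (2 points).
  x = 6: rhs = 0, matching y values: 0 (1 points).
  x = 7: rhs = 7, matching y values: none (0 points).
  x = 8: rhs = 4, matching y values: 2, 11 (2 points).
  x = 9: rhs = 10, matching y values: 6, 7 (2 points).
  x = 10: rhs = 5, matching y values: none (0 points).
  x = 11: rhs = 8, matching y values: none (0 points).
  x = 12: rhs = 12, matching y values: 5, 8 (2 points).
Total affine count: 15.
Full point count |E(F_13)| = 15 + 1 = 16.
Hasse bound: |16 − (13+1)| = |2| = 2 ≤ 2√13 ≈ 7.2111 ✓.


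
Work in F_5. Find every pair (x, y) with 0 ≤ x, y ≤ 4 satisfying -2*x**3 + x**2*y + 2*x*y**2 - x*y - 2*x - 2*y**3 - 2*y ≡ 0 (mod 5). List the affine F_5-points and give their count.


Affine F_5-points: {(0, 0), (0, 2), (0, 3), (2, 0), (2, 2), (3, 0), (4, 1), (4, 2)}; count = 8.

For each of the 25 pairs (x, y) ∈ F_5², evaluate f(x, y) mod 5. Record the zeros.
  x = 0: [0↦0, 1↦1, 2↦0, 3↦0, 4↦4]  zeros at y ∈ {0, 2, 3}
  x = 1: [0↦1, 1↦4, 2↦4, 3↦4, 4↦2]  zeros at y ∈ ∅
  x = 2: [0↦0, 1↦2, 2↦0, 3↦2, 4↦1]  zeros at y ∈ {0, 2}
  x = 3: [0↦0, 1↦3, 2↦1, 3↦2, 4↦4]  zeros at y ∈ {0}
  x = 4: [0↦4, 1↦0, 2↦0, 3↦2, 4↦4]  zeros at y ∈ {1, 2}
Collecting zeros: affine points = {(0, 0), (0, 2), (0, 3), (2, 0), (2, 2), (3, 0), (4, 1), (4, 2)}.
Total count |C(F_5)_aff| = 8.


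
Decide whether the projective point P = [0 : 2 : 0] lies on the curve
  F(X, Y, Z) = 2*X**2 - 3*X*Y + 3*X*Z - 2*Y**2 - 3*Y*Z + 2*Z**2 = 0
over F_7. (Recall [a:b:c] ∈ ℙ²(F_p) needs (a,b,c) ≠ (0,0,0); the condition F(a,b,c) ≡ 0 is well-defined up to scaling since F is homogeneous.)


F(0,2,0) ≡ 6 (mod 7); P is NOT on the curve.

Evaluate F(0, 2, 0) term-by-term (mod 7).
  2*X**2 ↦ 2·0·1·1 = 0
  -3*X*Y ↦ -3·0·2·1 = 0
  3*X*Z ↦ 3·0·1·0 = 0
  -2*Y**2 ↦ -2·1·4·1 = -8
  -3*Y*Z ↦ -3·1·2·0 = 0
  2*Z**2 ↦ 2·1·1·0 = 0
Sum: F(0, 2, 0) = (0) + (0) + (0) + (-8) + (0) + (0) = -8.
Reducing mod 7: -8 ≡ 6 (mod 7).
Since F(a, b, c) ≡ 6 ≠ 0 (mod 7), P does NOT lie on the curve.


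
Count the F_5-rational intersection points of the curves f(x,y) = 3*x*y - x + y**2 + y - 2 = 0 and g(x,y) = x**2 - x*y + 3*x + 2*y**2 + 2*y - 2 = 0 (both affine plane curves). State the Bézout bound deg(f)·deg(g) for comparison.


Common zeros: {(2, 4)}; count = 1; Bézout bound = 4.

deg(f) = 2, deg(g) = 2, so Bézout bound = 4.
Scan x ∈ F_5. For each x, list the y ∈ F_5 with f(x, y) ≡ 0 and those with g(x, y) ≡ 0 (mod 5); the common zeros in that column are the intersection.
  x = 0: f ≡ 0 at y ∈ {1, 3}; g ≡ 0 at y ∈ {2}; common: ∅.
  x = 1: f ≡ 0 at y ∈ ∅; g ≡ 0 at y ∈ {1}; common: ∅.
  x = 2: f ≡ 0 at y ∈ {4}; g ≡ 0 at y ∈ {1, 4}; common: {4}.
  x = 3: f ≡ 0 at y ∈ {0}; g ≡ 0 at y ∈ ∅; common: ∅.
  x = 4: f ≡ 0 at y ∈ ∅; g ≡ 0 at y ∈ {2, 4}; common: ∅.
Collecting: common zeros = {(2, 4)}, so the count is 1.
Comparison with the Bézout bound: 1 ≤ 4 = deg(f)·deg(g), as expected for curves with no common component (the affine F_5-count falls short of the bound because intersections may lie at infinity, over extension fields, or carry multiplicity).


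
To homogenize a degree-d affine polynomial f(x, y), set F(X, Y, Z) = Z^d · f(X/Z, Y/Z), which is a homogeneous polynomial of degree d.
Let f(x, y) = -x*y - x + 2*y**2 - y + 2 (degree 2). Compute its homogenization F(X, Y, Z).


F(X, Y, Z) = -X*Y - X*Z + 2*Y**2 - Y*Z + 2*Z**2

deg(f) = 2.
Substitute x = X/Z, y = Y/Z into f, then multiply by Z^2.
  monomial -1·x^1·y^1 ↦ -1·X^1·Y^1·Z^0.
  monomial -1·x^1·y^0 ↦ -1·X^1·Y^0·Z^1.
  monomial 2·x^0·y^2 ↦ 2·X^0·Y^2·Z^0.
  monomial -1·x^0·y^1 ↦ -1·X^0·Y^1·Z^1.
  monomial 2·x^0·y^0 ↦ 2·X^0·Y^0·Z^2.
Collecting: F(X, Y, Z) = -X*Y - X*Z + 2*Y**2 - Y*Z + 2*Z**2.


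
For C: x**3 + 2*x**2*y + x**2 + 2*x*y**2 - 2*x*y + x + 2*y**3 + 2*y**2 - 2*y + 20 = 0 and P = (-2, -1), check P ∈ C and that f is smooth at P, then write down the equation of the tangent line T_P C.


Tangent line at P: 21*x + 20*y + 62 = 0.

Step 1: f(-2, -1) = 0, so P lies on C.
Step 2: partial derivatives
  f_x(x, y) = 3*x**2 + 4*x*y + 2*x + 2*y**2 - 2*y + 1, f_y(x, y) = 2*x**2 + 4*x*y - 2*x + 6*y**2 + 4*y - 2.
  f_x(P) = 21, f_y(P) = 20 (gradient nonzero, so P is smooth).
Step 3: tangent line at P: 21·(x − -2) + 20·(y − -1) = 0.
Expanding: 21*x + 20*y + 62 = 0.


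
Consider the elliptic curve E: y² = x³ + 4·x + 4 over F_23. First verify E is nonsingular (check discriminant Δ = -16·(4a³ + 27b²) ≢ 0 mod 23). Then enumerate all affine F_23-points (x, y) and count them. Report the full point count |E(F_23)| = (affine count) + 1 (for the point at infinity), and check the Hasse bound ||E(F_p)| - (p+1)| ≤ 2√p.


Affine points = {(0, 2), (0, 21), (1, 3), (1, 20), (10, 3), (10, 20), (12, 3), (12, 20), (15, 9), (15, 14), (16, 1), (16, 22), (19, 4), (19, 19)}; affine count = 14; |E(F_23)| = 15.

Discriminant check: Δ ∝ 4a³ + 27b² = 4·4³ + 27·4² = 4·64 + 27·16 ≡ 21 (mod 23). Nonzero ⇒ E is nonsingular.
For each x ∈ F_23, compute rhs = x³ + 4·x + 4 mod 23, then count y ∈ F_23 with y² ≡ rhs.
  x = 0: rhs = 4, matching y values: 2, 21 (2 points).
  x = 1: rhs = 9, matching y values: 3, 20 (2 points).
  x = 2: rhs = 20, matching y values: none (0 points).
  x = 3: rhs = 20, matching y values: none (0 points).
  x = 4: rhs = 15, matching y values: none (0 points).
  x = 5: rhs = 11, matching y values: none (0 points).
  x = 6: rhs = 14, matching y values: none (0 points).
  x = 7: rhs = 7, matching y values: none (0 points).
  x = 8: rhs = 19, matching y values: none (0 points).
  x = 9: rhs = 10, matching y values: none (0 points).
  x = 10: rhs = 9, matching y values: 3, 20 (2 points).
  x = 11: rhs = 22, matching y values: none (0 points).
  x = 12: rhs = 9, matching y values: 3, 20 (2 points).
  x = 13: rhs = 22, matching y values: none (0 points).
  x = 14: rhs = 21, matching y values: none (0 points).
  x = 15: rhs = 12, matching y values: 9, 14 (2 points).
  x = 16: rhs = 1, matching y values: 1, 22 (2 points).
  x = 17: rhs = 17, matching y values: none (0 points).
  x = 18: rhs = 20, matching y values: none (0 points).
  x = 19: rhs = 16, matching y values: 4, 19 (2 points).
  x = 20: rhs = 11, matching y values: none (0 points).
  x = 21: rhs = 11, matching y values: none (0 points).
  x = 22: rhs = 22, matching y values: none (0 points).
Total affine count: 14.
Full point count |E(F_23)| = 14 + 1 = 15.
Hasse bound: |15 − (23+1)| = |-9| = 9 ≤ 2√23 ≈ 9.5917 ✓.


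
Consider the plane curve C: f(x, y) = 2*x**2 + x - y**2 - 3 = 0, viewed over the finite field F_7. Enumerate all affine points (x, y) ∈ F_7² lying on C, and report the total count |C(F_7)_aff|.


Affine F_7-points: {(0, 2), (0, 5), (1, 0), (2, 0), (3, 2), (3, 5)}; count = 6.

For each of the 49 pairs (x, y) ∈ F_7², evaluate f(x, y) mod 7. Record the zeros.
  x = 0: [0↦4, 1↦3, 2↦0, 3↦2, 4↦2, 5↦0, 6↦3]  zeros at y ∈ {2, 5}
  x = 1: [0↦0, 1↦6, 2↦3, 3↦5, 4↦5, 5↦3, 6↦6]  zeros at y ∈ {0}
  x = 2: [0↦0, 1↦6, 2↦3, 3↦5, 4↦5, 5↦3, 6↦6]  zeros at y ∈ {0}
  x = 3: [0↦4, 1↦3, 2↦0, 3↦2, 4↦2, 5↦0, 6↦3]  zeros at y ∈ {2, 5}
  x = 4: [0↦5, 1↦4, 2↦1, 3↦3, 4↦3, 5↦1, 6↦4]  zeros at y ∈ ∅
  x = 5: [0↦3, 1↦2, 2↦6, 3↦1, 4↦1, 5↦6, 6↦2]  zeros at y ∈ ∅
  x = 6: [0↦5, 1↦4, 2↦1, 3↦3, 4↦3, 5↦1, 6↦4]  zeros at y ∈ ∅
Collecting zeros: affine points = {(0, 2), (0, 5), (1, 0), (2, 0), (3, 2), (3, 5)}.
Total count |C(F_7)_aff| = 6.


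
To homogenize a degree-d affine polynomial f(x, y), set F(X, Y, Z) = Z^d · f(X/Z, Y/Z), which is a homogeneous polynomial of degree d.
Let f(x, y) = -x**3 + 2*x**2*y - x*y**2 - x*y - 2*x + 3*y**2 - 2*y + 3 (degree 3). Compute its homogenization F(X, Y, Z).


F(X, Y, Z) = -X**3 + 2*X**2*Y - X*Y**2 - X*Y*Z - 2*X*Z**2 + 3*Y**2*Z - 2*Y*Z**2 + 3*Z**3

deg(f) = 3.
Substitute x = X/Z, y = Y/Z into f, then multiply by Z^3.
  monomial -1·x^3·y^0 ↦ -1·X^3·Y^0·Z^0.
  monomial 2·x^2·y^1 ↦ 2·X^2·Y^1·Z^0.
  monomial -1·x^1·y^2 ↦ -1·X^1·Y^2·Z^0.
  monomial -1·x^1·y^1 ↦ -1·X^1·Y^1·Z^1.
  monomial -2·x^1·y^0 ↦ -2·X^1·Y^0·Z^2.
  monomial 3·x^0·y^2 ↦ 3·X^0·Y^2·Z^1.
  monomial -2·x^0·y^1 ↦ -2·X^0·Y^1·Z^2.
  monomial 3·x^0·y^0 ↦ 3·X^0·Y^0·Z^3.
Collecting: F(X, Y, Z) = -X**3 + 2*X**2*Y - X*Y**2 - X*Y*Z - 2*X*Z**2 + 3*Y**2*Z - 2*Y*Z**2 + 3*Z**3.


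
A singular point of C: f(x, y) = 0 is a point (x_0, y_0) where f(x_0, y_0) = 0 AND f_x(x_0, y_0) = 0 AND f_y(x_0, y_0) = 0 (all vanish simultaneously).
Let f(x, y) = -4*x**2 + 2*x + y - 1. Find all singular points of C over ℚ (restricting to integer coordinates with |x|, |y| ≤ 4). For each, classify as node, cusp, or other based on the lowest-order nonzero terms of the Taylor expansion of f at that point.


No singular points in the scanned grid; C is smooth there.

Compute partial derivatives:
  f_x = 2 - 8*x.
  f_y = 1.
f_y = 1 is a nonzero constant, so f_y never vanishes: no point (x, y) can satisfy f = f_x = f_y = 0. In particular no (x, y) ∈ {−4, ..., 4}² is singular; the curve is smooth.


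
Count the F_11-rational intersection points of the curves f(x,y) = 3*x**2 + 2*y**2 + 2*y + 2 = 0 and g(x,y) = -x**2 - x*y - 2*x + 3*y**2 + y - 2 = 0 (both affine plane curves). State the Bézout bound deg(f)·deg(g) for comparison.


Common zeros: ∅; count = 0; Bézout bound = 4.

deg(f) = 2, deg(g) = 2, so Bézout bound = 4.
Scan x ∈ F_11. For each x, list the y ∈ F_11 with f(x, y) ≡ 0 and those with g(x, y) ≡ 0 (mod 11); the common zeros in that column are the intersection.
  x = 0: f ≡ 0 at y ∈ ∅; g ≡ 0 at y ∈ {8, 10}; common: ∅.
  x = 1: f ≡ 0 at y ∈ ∅; g ≡ 0 at y ∈ {3, 8}; common: ∅.
  x = 2: f ≡ 0 at y ∈ ∅; g ≡ 0 at y ∈ {2}; common: ∅.
  x = 3: f ≡ 0 at y ∈ {1, 9}; g ≡ 0 at y ∈ ∅; common: ∅.
  x = 4: f ≡ 0 at y ∈ {5}; g ≡ 0 at y ∈ ∅; common: ∅.
  x = 5: f ≡ 0 at y ∈ {0, 10}; g ≡ 0 at y ∈ {2, 3}; common: ∅.
  x = 6: f ≡ 0 at y ∈ {0, 10}; g ≡ 0 at y ∈ {4, 5}; common: ∅.
  x = 7: f ≡ 0 at y ∈ {5}; g ≡ 0 at y ∈ ∅; common: ∅.
  x = 8: f ≡ 0 at y ∈ {1, 9}; g ≡ 0 at y ∈ ∅; common: ∅.
  x = 9: f ≡ 0 at y ∈ ∅; g ≡ 0 at y ∈ {5}; common: ∅.
  x = 10: f ≡ 0 at y ∈ ∅; g ≡ 0 at y ∈ {4, 10}; common: ∅.
Collecting: common zeros = ∅, so the count is 0.
Comparison with the Bézout bound: 0 ≤ 4 = deg(f)·deg(g), as expected for curves with no common component (the affine F_11-count falls short of the bound because intersections may lie at infinity, over extension fields, or carry multiplicity).
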